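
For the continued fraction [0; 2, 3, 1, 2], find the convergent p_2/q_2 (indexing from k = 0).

Using pₖ = aₖpₖ₋₁ + pₖ₋₂, qₖ = aₖqₖ₋₁ + qₖ₋₂ (with p₋₁=1, p₋₂=0, q₋₁=0, q₋₂=1):
  k=0: a=0, p=0, q=1
  k=1: a=2, p=1, q=2
  k=2: a=3, p=3, q=7

3/7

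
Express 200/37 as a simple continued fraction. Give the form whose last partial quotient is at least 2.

200 = 5*37 + 15
37 = 2*15 + 7
15 = 2*7 + 1
7 = 7*1 + 0  (stop)
So 200/37 = [5; 2, 2, 7].

[5; 2, 2, 7]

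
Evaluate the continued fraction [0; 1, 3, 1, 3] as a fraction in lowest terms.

15/19

Fold from the inside: start with 3/1.
  1 + 1/3 = 4/3
  3 + 3/4 = 15/4
  1 + 4/15 = 19/15
  0 + 15/19 = 15/19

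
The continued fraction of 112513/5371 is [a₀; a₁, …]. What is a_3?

112513 = 20·5371 + 5093   →  a_0 = 20
5371 = 1·5093 + 278   →  a_1 = 1
5093 = 18·278 + 89   →  a_2 = 18
278 = 3·89 + 11   →  a_3 = 3

3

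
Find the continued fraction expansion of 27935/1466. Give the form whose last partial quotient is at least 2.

27935 = 19*1466 + 81
1466 = 18*81 + 8
81 = 10*8 + 1
8 = 8*1 + 0  (stop)
So 27935/1466 = [19; 18, 10, 8].

[19; 18, 10, 8]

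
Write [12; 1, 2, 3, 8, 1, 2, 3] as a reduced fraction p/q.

Fold from the inside: start with 3/1.
  2 + 1/3 = 7/3
  1 + 3/7 = 10/7
  8 + 7/10 = 87/10
  3 + 10/87 = 271/87
  2 + 87/271 = 629/271
  1 + 271/629 = 900/629
  12 + 629/900 = 11429/900

11429/900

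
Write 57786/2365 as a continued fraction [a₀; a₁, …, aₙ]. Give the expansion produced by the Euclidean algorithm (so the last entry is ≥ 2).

[24; 2, 3, 3, 1, 1, 2, 17]

57786 = 24·2365 + 1026
2365 = 2·1026 + 313
1026 = 3·313 + 87
313 = 3·87 + 52
87 = 1·52 + 35
52 = 1·35 + 17
35 = 2·17 + 1
17 = 17·1 + 0  (stop)
So 57786/2365 = [24; 2, 3, 3, 1, 1, 2, 17].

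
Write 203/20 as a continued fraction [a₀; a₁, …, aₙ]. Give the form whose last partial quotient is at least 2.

203 = 10×20 + 3
20 = 6×3 + 2
3 = 1×2 + 1
2 = 2×1 + 0  (stop)
So 203/20 = [10; 6, 1, 2].

[10; 6, 1, 2]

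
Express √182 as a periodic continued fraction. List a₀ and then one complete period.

[13; 2, 26]

a₀ = ⌊√182⌋ = 13.
With m₀=0, d₀=1 and mₖ₊₁ = dₖaₖ − mₖ, dₖ₊₁ = (n − mₖ₊₁²)/dₖ, aₖ₊₁ = ⌊(a₀+mₖ₊₁)/dₖ₊₁⌋:
  k=1: m=13, d=13, a=2
  k=2: m=13, d=1, a=26
d=1 and a=2a₀=26 at k=2, so the next step gives (m, d) = (13, 13) again — its k=1 value — and the period has length 2.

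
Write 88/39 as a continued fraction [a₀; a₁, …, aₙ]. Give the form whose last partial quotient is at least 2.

88 = 2*39 + 10
39 = 3*10 + 9
10 = 1*9 + 1
9 = 9*1 + 0  (stop)
So 88/39 = [2; 3, 1, 9].

[2; 3, 1, 9]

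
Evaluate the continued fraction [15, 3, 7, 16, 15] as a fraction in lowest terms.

81907/5347

Fold from the inside: start with 15/1.
  16 + 1/15 = 241/15
  7 + 15/241 = 1702/241
  3 + 241/1702 = 5347/1702
  15 + 1702/5347 = 81907/5347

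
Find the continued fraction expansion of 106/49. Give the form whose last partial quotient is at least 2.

[2; 6, 8]

106 = 2×49 + 8
49 = 6×8 + 1
8 = 8×1 + 0  (stop)
So 106/49 = [2; 6, 8].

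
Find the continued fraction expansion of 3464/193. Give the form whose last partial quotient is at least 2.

3464 = 17×193 + 183
193 = 1×183 + 10
183 = 18×10 + 3
10 = 3×3 + 1
3 = 3×1 + 0  (stop)
So 3464/193 = [17; 1, 18, 3, 3].

[17; 1, 18, 3, 3]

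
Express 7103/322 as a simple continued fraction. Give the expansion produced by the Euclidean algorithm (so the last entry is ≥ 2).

7103 = 22·322 + 19
322 = 16·19 + 18
19 = 1·18 + 1
18 = 18·1 + 0  (stop)
So 7103/322 = [22; 16, 1, 18].

[22; 16, 1, 18]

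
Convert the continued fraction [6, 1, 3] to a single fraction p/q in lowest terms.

27/4

Fold from the inside: start with 3/1.
  1 + 1/3 = 4/3
  6 + 3/4 = 27/4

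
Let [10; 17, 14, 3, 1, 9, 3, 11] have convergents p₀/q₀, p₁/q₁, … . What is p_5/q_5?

95466/9491

Using pₖ = aₖpₖ₋₁ + pₖ₋₂, qₖ = aₖqₖ₋₁ + qₖ₋₂ (with p₋₁=1, p₋₂=0, q₋₁=0, q₋₂=1):
  k=0: a=10, p=10, q=1
  k=1: a=17, p=171, q=17
  k=2: a=14, p=2404, q=239
  k=3: a=3, p=7383, q=734
  k=4: a=1, p=9787, q=973
  k=5: a=9, p=95466, q=9491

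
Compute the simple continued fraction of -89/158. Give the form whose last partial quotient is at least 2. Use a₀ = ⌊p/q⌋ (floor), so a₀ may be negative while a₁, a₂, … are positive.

-89 = -1×158 + 69
158 = 2×69 + 20
69 = 3×20 + 9
20 = 2×9 + 2
9 = 4×2 + 1
2 = 2×1 + 0  (stop)
So -89/158 = [-1; 2, 3, 2, 4, 2].

[-1; 2, 3, 2, 4, 2]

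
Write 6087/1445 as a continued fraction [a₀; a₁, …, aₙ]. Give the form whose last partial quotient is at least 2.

[4; 4, 1, 2, 2, 2, 3, 5]

6087 = 4·1445 + 307
1445 = 4·307 + 217
307 = 1·217 + 90
217 = 2·90 + 37
90 = 2·37 + 16
37 = 2·16 + 5
16 = 3·5 + 1
5 = 5·1 + 0  (stop)
So 6087/1445 = [4; 4, 1, 2, 2, 2, 3, 5].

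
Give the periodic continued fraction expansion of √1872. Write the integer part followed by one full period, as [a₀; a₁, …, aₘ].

a₀ = ⌊√1872⌋ = 43.

[43; 3, 1, 3, 86]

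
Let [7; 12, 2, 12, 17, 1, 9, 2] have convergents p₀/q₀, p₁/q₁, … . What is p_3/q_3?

2209/312

Using pₖ = aₖpₖ₋₁ + pₖ₋₂, qₖ = aₖqₖ₋₁ + qₖ₋₂ (with p₋₁=1, p₋₂=0, q₋₁=0, q₋₂=1):
  k=0: a=7, p=7, q=1
  k=1: a=12, p=85, q=12
  k=2: a=2, p=177, q=25
  k=3: a=12, p=2209, q=312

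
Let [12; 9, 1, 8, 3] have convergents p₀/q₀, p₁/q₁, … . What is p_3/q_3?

Using pₖ = aₖpₖ₋₁ + pₖ₋₂, qₖ = aₖqₖ₋₁ + qₖ₋₂ (with p₋₁=1, p₋₂=0, q₋₁=0, q₋₂=1):
  k=0: a=12, p=12, q=1
  k=1: a=9, p=109, q=9
  k=2: a=1, p=121, q=10
  k=3: a=8, p=1077, q=89

1077/89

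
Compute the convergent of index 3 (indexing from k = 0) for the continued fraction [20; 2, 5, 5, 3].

Using pₖ = aₖpₖ₋₁ + pₖ₋₂, qₖ = aₖqₖ₋₁ + qₖ₋₂ (with p₋₁=1, p₋₂=0, q₋₁=0, q₋₂=1):
  k=0: a=20, p=20, q=1
  k=1: a=2, p=41, q=2
  k=2: a=5, p=225, q=11
  k=3: a=5, p=1166, q=57

1166/57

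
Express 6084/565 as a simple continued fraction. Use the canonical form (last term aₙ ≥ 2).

6084 = 10×565 + 434
565 = 1×434 + 131
434 = 3×131 + 41
131 = 3×41 + 8
41 = 5×8 + 1
8 = 8×1 + 0  (stop)
So 6084/565 = [10; 1, 3, 3, 5, 8].

[10; 1, 3, 3, 5, 8]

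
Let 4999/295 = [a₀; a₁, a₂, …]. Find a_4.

4999 = 16·295 + 279   →  a_0 = 16
295 = 1·279 + 16   →  a_1 = 1
279 = 17·16 + 7   →  a_2 = 17
16 = 2·7 + 2   →  a_3 = 2
7 = 3·2 + 1   →  a_4 = 3

3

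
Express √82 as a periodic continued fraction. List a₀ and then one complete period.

a₀ = ⌊√82⌋ = 9.
With m₀=0, d₀=1 and mₖ₊₁ = dₖaₖ − mₖ, dₖ₊₁ = (n − mₖ₊₁²)/dₖ, aₖ₊₁ = ⌊(a₀+mₖ₊₁)/dₖ₊₁⌋:
  k=1: m=9, d=1, a=18
d=1 and a=2a₀=18 at k=1, so the next step gives (m, d) = (9, 1) again — its k=1 value — and the period has length 1.

[9; 18]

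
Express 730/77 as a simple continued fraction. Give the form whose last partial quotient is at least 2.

[9; 2, 12, 3]

730 = 9*77 + 37
77 = 2*37 + 3
37 = 12*3 + 1
3 = 3*1 + 0  (stop)
So 730/77 = [9; 2, 12, 3].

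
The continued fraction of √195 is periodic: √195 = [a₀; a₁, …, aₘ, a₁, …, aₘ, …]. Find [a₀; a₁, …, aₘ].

[13; 1, 26]

a₀ = ⌊√195⌋ = 13.
With m₀=0, d₀=1 and mₖ₊₁ = dₖaₖ − mₖ, dₖ₊₁ = (n − mₖ₊₁²)/dₖ, aₖ₊₁ = ⌊(a₀+mₖ₊₁)/dₖ₊₁⌋:
  k=1: m=13, d=26, a=1
  k=2: m=13, d=1, a=26
d=1 and a=2a₀=26 at k=2, so the next step gives (m, d) = (13, 26) again — its k=1 value — and the period has length 2.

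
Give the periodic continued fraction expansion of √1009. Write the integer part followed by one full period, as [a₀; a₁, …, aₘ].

a₀ = ⌊√1009⌋ = 31.
With m₀=0, d₀=1 and mₖ₊₁ = dₖaₖ − mₖ, dₖ₊₁ = (n − mₖ₊₁²)/dₖ, aₖ₊₁ = ⌊(a₀+mₖ₊₁)/dₖ₊₁⌋:
  k=1: m=31, d=48, a=1
  k=2: m=17, d=15, a=3
  k=3: m=28, d=15, a=3
  k=4: m=17, d=48, a=1
  k=5: m=31, d=1, a=62
d=1 and a=2a₀=62 at k=5, so the next step gives (m, d) = (31, 48) again — its k=1 value — and the period has length 5.

[31; 1, 3, 3, 1, 62]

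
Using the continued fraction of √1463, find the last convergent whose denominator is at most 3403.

√1463 = [38; 4, 76, …] (period length 2).
Convergents:
  p_0/q_0 = 38/1
  p_1/q_1 = 153/4
  p_2/q_2 = 11666/305
  p_3/q_3 = 46817/1224
  p_4/q_4 = 3569758/93329
q_3 = 1224 ≤ 3403 < 93329 = q_4, so the answer is 46817/1224.

46817/1224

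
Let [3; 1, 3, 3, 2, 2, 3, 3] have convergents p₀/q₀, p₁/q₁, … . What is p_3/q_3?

Using pₖ = aₖpₖ₋₁ + pₖ₋₂, qₖ = aₖqₖ₋₁ + qₖ₋₂ (with p₋₁=1, p₋₂=0, q₋₁=0, q₋₂=1):
  k=0: a=3, p=3, q=1
  k=1: a=1, p=4, q=1
  k=2: a=3, p=15, q=4
  k=3: a=3, p=49, q=13

49/13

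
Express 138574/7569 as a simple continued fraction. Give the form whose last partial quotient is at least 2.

138574 = 18*7569 + 2332
7569 = 3*2332 + 573
2332 = 4*573 + 40
573 = 14*40 + 13
40 = 3*13 + 1
13 = 13*1 + 0  (stop)
So 138574/7569 = [18; 3, 4, 14, 3, 13].

[18; 3, 4, 14, 3, 13]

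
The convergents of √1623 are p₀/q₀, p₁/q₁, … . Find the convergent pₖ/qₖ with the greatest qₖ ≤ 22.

√1623 = [40; 3, 2, 26, 2, 3, 80, …] (period length 6).
Convergents:
  p_0/q_0 = 40/1
  p_1/q_1 = 121/3
  p_2/q_2 = 282/7
  p_3/q_3 = 7453/185
q_2 = 7 ≤ 22 < 185 = q_3, so the answer is 282/7.

282/7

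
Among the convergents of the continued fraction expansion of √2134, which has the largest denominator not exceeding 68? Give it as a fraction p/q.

√2134 = [46; 5, 8, 5, 92, …] (period length 4).
Convergents:
  p_0/q_0 = 46/1
  p_1/q_1 = 231/5
  p_2/q_2 = 1894/41
  p_3/q_3 = 9701/210
q_2 = 41 ≤ 68 < 210 = q_3, so the answer is 1894/41.

1894/41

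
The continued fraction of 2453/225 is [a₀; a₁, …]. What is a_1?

2453 = 10·225 + 203   →  a_0 = 10
225 = 1·203 + 22   →  a_1 = 1

1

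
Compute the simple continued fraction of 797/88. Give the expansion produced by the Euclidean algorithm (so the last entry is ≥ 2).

797 = 9·88 + 5
88 = 17·5 + 3
5 = 1·3 + 2
3 = 1·2 + 1
2 = 2·1 + 0  (stop)
So 797/88 = [9; 17, 1, 1, 2].

[9; 17, 1, 1, 2]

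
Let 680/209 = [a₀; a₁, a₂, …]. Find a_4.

1

680 = 3·209 + 53   →  a_0 = 3
209 = 3·53 + 50   →  a_1 = 3
53 = 1·50 + 3   →  a_2 = 1
50 = 16·3 + 2   →  a_3 = 16
3 = 1·2 + 1   →  a_4 = 1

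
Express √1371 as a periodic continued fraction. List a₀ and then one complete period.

a₀ = ⌊√1371⌋ = 37.
With m₀=0, d₀=1 and mₖ₊₁ = dₖaₖ − mₖ, dₖ₊₁ = (n − mₖ₊₁²)/dₖ, aₖ₊₁ = ⌊(a₀+mₖ₊₁)/dₖ₊₁⌋:
  k=1: m=37, d=2, a=37
  k=2: m=37, d=1, a=74
d=1 and a=2a₀=74 at k=2, so the next step gives (m, d) = (37, 2) again — its k=1 value — and the period has length 2.

[37; 37, 74]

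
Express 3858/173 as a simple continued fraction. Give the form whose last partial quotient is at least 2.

3858 = 22*173 + 52
173 = 3*52 + 17
52 = 3*17 + 1
17 = 17*1 + 0  (stop)
So 3858/173 = [22; 3, 3, 17].

[22; 3, 3, 17]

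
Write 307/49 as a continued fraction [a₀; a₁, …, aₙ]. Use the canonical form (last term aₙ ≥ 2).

[6; 3, 1, 3, 3]

307 = 6·49 + 13
49 = 3·13 + 10
13 = 1·10 + 3
10 = 3·3 + 1
3 = 3·1 + 0  (stop)
So 307/49 = [6; 3, 1, 3, 3].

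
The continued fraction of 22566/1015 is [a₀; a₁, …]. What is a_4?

22566 = 22·1015 + 236   →  a_0 = 22
1015 = 4·236 + 71   →  a_1 = 4
236 = 3·71 + 23   →  a_2 = 3
71 = 3·23 + 2   →  a_3 = 3
23 = 11·2 + 1   →  a_4 = 11

11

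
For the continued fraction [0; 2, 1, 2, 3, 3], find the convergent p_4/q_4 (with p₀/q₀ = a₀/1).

10/27

Using pₖ = aₖpₖ₋₁ + pₖ₋₂, qₖ = aₖqₖ₋₁ + qₖ₋₂ (with p₋₁=1, p₋₂=0, q₋₁=0, q₋₂=1):
  k=0: a=0, p=0, q=1
  k=1: a=2, p=1, q=2
  k=2: a=1, p=1, q=3
  k=3: a=2, p=3, q=8
  k=4: a=3, p=10, q=27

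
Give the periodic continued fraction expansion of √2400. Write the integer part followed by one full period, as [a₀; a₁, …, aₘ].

[48; 1, 96]

a₀ = ⌊√2400⌋ = 48.
With m₀=0, d₀=1 and mₖ₊₁ = dₖaₖ − mₖ, dₖ₊₁ = (n − mₖ₊₁²)/dₖ, aₖ₊₁ = ⌊(a₀+mₖ₊₁)/dₖ₊₁⌋:
  k=1: m=48, d=96, a=1
  k=2: m=48, d=1, a=96
d=1 and a=2a₀=96 at k=2, so the next step gives (m, d) = (48, 96) again — its k=1 value — and the period has length 2.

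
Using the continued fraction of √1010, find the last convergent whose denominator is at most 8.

159/5

√1010 = [31; 1, 3, 1, 1, 3, 1, 62, …] (period length 7).
Convergents:
  p_0/q_0 = 31/1
  p_1/q_1 = 32/1
  p_2/q_2 = 127/4
  p_3/q_3 = 159/5
  p_4/q_4 = 286/9
q_3 = 5 ≤ 8 < 9 = q_4, so the answer is 159/5.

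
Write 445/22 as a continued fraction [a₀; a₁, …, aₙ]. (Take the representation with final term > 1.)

445 = 20×22 + 5
22 = 4×5 + 2
5 = 2×2 + 1
2 = 2×1 + 0  (stop)
So 445/22 = [20; 4, 2, 2].

[20; 4, 2, 2]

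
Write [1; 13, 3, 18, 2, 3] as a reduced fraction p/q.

5645/5251

Using pₖ = aₖpₖ₋₁ + pₖ₋₂ and qₖ = aₖqₖ₋₁ + qₖ₋₂:
  k=0: a=1, p=1, q=1
  k=1: a=13, p=14, q=13
  k=2: a=3, p=43, q=40
  k=3: a=18, p=788, q=733
  k=4: a=2, p=1619, q=1506
  k=5: a=3, p=5645, q=5251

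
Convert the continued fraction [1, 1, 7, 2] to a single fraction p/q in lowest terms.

Using pₖ = aₖpₖ₋₁ + pₖ₋₂ and qₖ = aₖqₖ₋₁ + qₖ₋₂:
  k=0: a=1, p=1, q=1
  k=1: a=1, p=2, q=1
  k=2: a=7, p=15, q=8
  k=3: a=2, p=32, q=17

32/17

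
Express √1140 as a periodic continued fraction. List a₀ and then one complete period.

[33; 1, 3, 4, 3, 1, 66]

a₀ = ⌊√1140⌋ = 33.
With m₀=0, d₀=1 and mₖ₊₁ = dₖaₖ − mₖ, dₖ₊₁ = (n − mₖ₊₁²)/dₖ, aₖ₊₁ = ⌊(a₀+mₖ₊₁)/dₖ₊₁⌋:
  k=1: m=33, d=51, a=1
  k=2: m=18, d=16, a=3
  k=3: m=30, d=15, a=4
  k=4: m=30, d=16, a=3
  k=5: m=18, d=51, a=1
  k=6: m=33, d=1, a=66
d=1 and a=2a₀=66 at k=6, so the next step gives (m, d) = (33, 51) again — its k=1 value — and the period has length 6.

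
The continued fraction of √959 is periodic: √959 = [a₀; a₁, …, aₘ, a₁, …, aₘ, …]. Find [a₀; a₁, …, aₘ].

[30; 1, 29, 1, 60]

a₀ = ⌊√959⌋ = 30.
With m₀=0, d₀=1 and mₖ₊₁ = dₖaₖ − mₖ, dₖ₊₁ = (n − mₖ₊₁²)/dₖ, aₖ₊₁ = ⌊(a₀+mₖ₊₁)/dₖ₊₁⌋:
  k=1: m=30, d=59, a=1
  k=2: m=29, d=2, a=29
  k=3: m=29, d=59, a=1
  k=4: m=30, d=1, a=60
d=1 and a=2a₀=60 at k=4, so the next step gives (m, d) = (30, 59) again — its k=1 value — and the period has length 4.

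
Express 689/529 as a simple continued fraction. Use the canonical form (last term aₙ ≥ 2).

[1; 3, 3, 3, 1, 3, 3]

689 = 1*529 + 160
529 = 3*160 + 49
160 = 3*49 + 13
49 = 3*13 + 10
13 = 1*10 + 3
10 = 3*3 + 1
3 = 3*1 + 0  (stop)
So 689/529 = [1; 3, 3, 3, 1, 3, 3].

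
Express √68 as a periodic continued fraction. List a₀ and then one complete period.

a₀ = ⌊√68⌋ = 8.
With m₀=0, d₀=1 and mₖ₊₁ = dₖaₖ − mₖ, dₖ₊₁ = (n − mₖ₊₁²)/dₖ, aₖ₊₁ = ⌊(a₀+mₖ₊₁)/dₖ₊₁⌋:
  k=1: m=8, d=4, a=4
  k=2: m=8, d=1, a=16
d=1 and a=2a₀=16 at k=2, so the next step gives (m, d) = (8, 4) again — its k=1 value — and the period has length 2.

[8; 4, 16]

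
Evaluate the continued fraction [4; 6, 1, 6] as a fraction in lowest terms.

199/48

Fold from the inside: start with 6/1.
  1 + 1/6 = 7/6
  6 + 6/7 = 48/7
  4 + 7/48 = 199/48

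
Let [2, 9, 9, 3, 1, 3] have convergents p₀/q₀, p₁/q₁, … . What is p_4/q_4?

711/337

Using pₖ = aₖpₖ₋₁ + pₖ₋₂, qₖ = aₖqₖ₋₁ + qₖ₋₂ (with p₋₁=1, p₋₂=0, q₋₁=0, q₋₂=1):
  k=0: a=2, p=2, q=1
  k=1: a=9, p=19, q=9
  k=2: a=9, p=173, q=82
  k=3: a=3, p=538, q=255
  k=4: a=1, p=711, q=337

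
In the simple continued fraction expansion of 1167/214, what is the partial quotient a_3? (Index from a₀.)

1

1167 = 5·214 + 97   →  a_0 = 5
214 = 2·97 + 20   →  a_1 = 2
97 = 4·20 + 17   →  a_2 = 4
20 = 1·17 + 3   →  a_3 = 1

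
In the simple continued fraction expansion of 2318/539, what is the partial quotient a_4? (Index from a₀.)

1

2318 = 4·539 + 162   →  a_0 = 4
539 = 3·162 + 53   →  a_1 = 3
162 = 3·53 + 3   →  a_2 = 3
53 = 17·3 + 2   →  a_3 = 17
3 = 1·2 + 1   →  a_4 = 1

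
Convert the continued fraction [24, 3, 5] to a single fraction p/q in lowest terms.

Using pₖ = aₖpₖ₋₁ + pₖ₋₂ and qₖ = aₖqₖ₋₁ + qₖ₋₂:
  k=0: a=24, p=24, q=1
  k=1: a=3, p=73, q=3
  k=2: a=5, p=389, q=16

389/16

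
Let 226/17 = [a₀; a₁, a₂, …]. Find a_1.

3

226 = 13·17 + 5   →  a_0 = 13
17 = 3·5 + 2   →  a_1 = 3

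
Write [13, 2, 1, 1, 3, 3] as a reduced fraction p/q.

Using pₖ = aₖpₖ₋₁ + pₖ₋₂ and qₖ = aₖqₖ₋₁ + qₖ₋₂:
  k=0: a=13, p=13, q=1
  k=1: a=2, p=27, q=2
  k=2: a=1, p=40, q=3
  k=3: a=1, p=67, q=5
  k=4: a=3, p=241, q=18
  k=5: a=3, p=790, q=59

790/59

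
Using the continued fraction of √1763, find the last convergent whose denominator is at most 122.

3527/84

√1763 = [41; 1, 82, …] (period length 2).
Convergents:
  p_0/q_0 = 41/1
  p_1/q_1 = 42/1
  p_2/q_2 = 3485/83
  p_3/q_3 = 3527/84
  p_4/q_4 = 292699/6971
q_3 = 84 ≤ 122 < 6971 = q_4, so the answer is 3527/84.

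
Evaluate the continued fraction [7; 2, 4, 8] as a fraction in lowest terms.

Fold from the inside: start with 8/1.
  4 + 1/8 = 33/8
  2 + 8/33 = 74/33
  7 + 33/74 = 551/74

551/74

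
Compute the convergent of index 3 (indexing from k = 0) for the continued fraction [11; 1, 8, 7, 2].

761/64

Using pₖ = aₖpₖ₋₁ + pₖ₋₂, qₖ = aₖqₖ₋₁ + qₖ₋₂ (with p₋₁=1, p₋₂=0, q₋₁=0, q₋₂=1):
  k=0: a=11, p=11, q=1
  k=1: a=1, p=12, q=1
  k=2: a=8, p=107, q=9
  k=3: a=7, p=761, q=64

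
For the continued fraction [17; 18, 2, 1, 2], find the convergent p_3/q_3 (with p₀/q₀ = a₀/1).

938/55

Using pₖ = aₖpₖ₋₁ + pₖ₋₂, qₖ = aₖqₖ₋₁ + qₖ₋₂ (with p₋₁=1, p₋₂=0, q₋₁=0, q₋₂=1):
  k=0: a=17, p=17, q=1
  k=1: a=18, p=307, q=18
  k=2: a=2, p=631, q=37
  k=3: a=1, p=938, q=55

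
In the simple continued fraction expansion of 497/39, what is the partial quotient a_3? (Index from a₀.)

497 = 12·39 + 29   →  a_0 = 12
39 = 1·29 + 10   →  a_1 = 1
29 = 2·10 + 9   →  a_2 = 2
10 = 1·9 + 1   →  a_3 = 1

1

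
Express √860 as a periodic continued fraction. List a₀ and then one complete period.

a₀ = ⌊√860⌋ = 29.
With m₀=0, d₀=1 and mₖ₊₁ = dₖaₖ − mₖ, dₖ₊₁ = (n − mₖ₊₁²)/dₖ, aₖ₊₁ = ⌊(a₀+mₖ₊₁)/dₖ₊₁⌋:
  k=1: m=29, d=19, a=3
  k=2: m=28, d=4, a=14
  k=3: m=28, d=19, a=3
  k=4: m=29, d=1, a=58
d=1 and a=2a₀=58 at k=4, so the next step gives (m, d) = (29, 19) again — its k=1 value — and the period has length 4.

[29; 3, 14, 3, 58]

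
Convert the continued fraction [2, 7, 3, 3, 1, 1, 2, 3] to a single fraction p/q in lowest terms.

Fold from the inside: start with 3/1.
  2 + 1/3 = 7/3
  1 + 3/7 = 10/7
  1 + 7/10 = 17/10
  3 + 10/17 = 61/17
  3 + 17/61 = 200/61
  7 + 61/200 = 1461/200
  2 + 200/1461 = 3122/1461

3122/1461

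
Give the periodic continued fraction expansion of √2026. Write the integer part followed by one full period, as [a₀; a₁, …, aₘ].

[45; 90]

a₀ = ⌊√2026⌋ = 45.
With m₀=0, d₀=1 and mₖ₊₁ = dₖaₖ − mₖ, dₖ₊₁ = (n − mₖ₊₁²)/dₖ, aₖ₊₁ = ⌊(a₀+mₖ₊₁)/dₖ₊₁⌋:
  k=1: m=45, d=1, a=90
d=1 and a=2a₀=90 at k=1, so the next step gives (m, d) = (45, 1) again — its k=1 value — and the period has length 1.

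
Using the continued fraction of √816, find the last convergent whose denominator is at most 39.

657/23

√816 = [28; 1, 1, 3, 3, 3, 1, 1, 56, …] (period length 8).
Convergents:
  p_0/q_0 = 28/1
  p_1/q_1 = 29/1
  p_2/q_2 = 57/2
  p_3/q_3 = 200/7
  p_4/q_4 = 657/23
  p_5/q_5 = 2171/76
q_4 = 23 ≤ 39 < 76 = q_5, so the answer is 657/23.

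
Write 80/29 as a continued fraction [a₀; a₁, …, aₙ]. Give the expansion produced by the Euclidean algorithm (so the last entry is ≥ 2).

[2; 1, 3, 7]

80 = 2×29 + 22
29 = 1×22 + 7
22 = 3×7 + 1
7 = 7×1 + 0  (stop)
So 80/29 = [2; 1, 3, 7].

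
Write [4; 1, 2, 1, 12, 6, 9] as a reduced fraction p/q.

Using pₖ = aₖpₖ₋₁ + pₖ₋₂ and qₖ = aₖqₖ₋₁ + qₖ₋₂:
  k=0: a=4, p=4, q=1
  k=1: a=1, p=5, q=1
  k=2: a=2, p=14, q=3
  k=3: a=1, p=19, q=4
  k=4: a=12, p=242, q=51
  k=5: a=6, p=1471, q=310
  k=6: a=9, p=13481, q=2841

13481/2841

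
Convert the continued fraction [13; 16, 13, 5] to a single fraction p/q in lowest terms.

13859/1061

Fold from the inside: start with 5/1.
  13 + 1/5 = 66/5
  16 + 5/66 = 1061/66
  13 + 66/1061 = 13859/1061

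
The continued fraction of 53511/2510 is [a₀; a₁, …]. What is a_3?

53511 = 21·2510 + 801   →  a_0 = 21
2510 = 3·801 + 107   →  a_1 = 3
801 = 7·107 + 52   →  a_2 = 7
107 = 2·52 + 3   →  a_3 = 2

2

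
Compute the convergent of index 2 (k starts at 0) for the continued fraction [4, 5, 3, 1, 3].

Using pₖ = aₖpₖ₋₁ + pₖ₋₂, qₖ = aₖqₖ₋₁ + qₖ₋₂ (with p₋₁=1, p₋₂=0, q₋₁=0, q₋₂=1):
  k=0: a=4, p=4, q=1
  k=1: a=5, p=21, q=5
  k=2: a=3, p=67, q=16

67/16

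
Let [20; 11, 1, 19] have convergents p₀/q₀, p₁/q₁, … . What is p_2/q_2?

Using pₖ = aₖpₖ₋₁ + pₖ₋₂, qₖ = aₖqₖ₋₁ + qₖ₋₂ (with p₋₁=1, p₋₂=0, q₋₁=0, q₋₂=1):
  k=0: a=20, p=20, q=1
  k=1: a=11, p=221, q=11
  k=2: a=1, p=241, q=12

241/12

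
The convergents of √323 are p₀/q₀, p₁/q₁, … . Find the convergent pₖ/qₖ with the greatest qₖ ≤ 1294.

√323 = [17; 1, 34, …] (period length 2).
Convergents:
  p_0/q_0 = 17/1
  p_1/q_1 = 18/1
  p_2/q_2 = 629/35
  p_3/q_3 = 647/36
  p_4/q_4 = 22627/1259
  p_5/q_5 = 23274/1295
q_4 = 1259 ≤ 1294 < 1295 = q_5, so the answer is 22627/1259.

22627/1259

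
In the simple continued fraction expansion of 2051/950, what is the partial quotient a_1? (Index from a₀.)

6

2051 = 2·950 + 151   →  a_0 = 2
950 = 6·151 + 44   →  a_1 = 6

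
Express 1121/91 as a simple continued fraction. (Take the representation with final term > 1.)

1121 = 12*91 + 29
91 = 3*29 + 4
29 = 7*4 + 1
4 = 4*1 + 0  (stop)
So 1121/91 = [12; 3, 7, 4].

[12; 3, 7, 4]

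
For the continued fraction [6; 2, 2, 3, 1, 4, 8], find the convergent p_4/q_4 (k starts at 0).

141/22

Using pₖ = aₖpₖ₋₁ + pₖ₋₂, qₖ = aₖqₖ₋₁ + qₖ₋₂ (with p₋₁=1, p₋₂=0, q₋₁=0, q₋₂=1):
  k=0: a=6, p=6, q=1
  k=1: a=2, p=13, q=2
  k=2: a=2, p=32, q=5
  k=3: a=3, p=109, q=17
  k=4: a=1, p=141, q=22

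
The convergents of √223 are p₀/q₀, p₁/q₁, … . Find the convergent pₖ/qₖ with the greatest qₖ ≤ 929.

6705/449

√223 = [14; 1, 13, 1, 28, …] (period length 4).
Convergents:
  p_0/q_0 = 14/1
  p_1/q_1 = 15/1
  p_2/q_2 = 209/14
  p_3/q_3 = 224/15
  p_4/q_4 = 6481/434
  p_5/q_5 = 6705/449
  p_6/q_6 = 93646/6271
q_5 = 449 ≤ 929 < 6271 = q_6, so the answer is 6705/449.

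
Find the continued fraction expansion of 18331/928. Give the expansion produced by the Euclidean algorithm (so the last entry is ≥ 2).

[19; 1, 3, 19, 12]

18331 = 19×928 + 699
928 = 1×699 + 229
699 = 3×229 + 12
229 = 19×12 + 1
12 = 12×1 + 0  (stop)
So 18331/928 = [19; 1, 3, 19, 12].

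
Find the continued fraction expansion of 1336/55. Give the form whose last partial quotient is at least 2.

1336 = 24×55 + 16
55 = 3×16 + 7
16 = 2×7 + 2
7 = 3×2 + 1
2 = 2×1 + 0  (stop)
So 1336/55 = [24; 3, 2, 3, 2].

[24; 3, 2, 3, 2]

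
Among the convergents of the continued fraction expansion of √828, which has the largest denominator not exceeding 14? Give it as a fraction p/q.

259/9

√828 = [28; 1, 3, 2, 3, 1, 56, …] (period length 6).
Convergents:
  p_0/q_0 = 28/1
  p_1/q_1 = 29/1
  p_2/q_2 = 115/4
  p_3/q_3 = 259/9
  p_4/q_4 = 892/31
q_3 = 9 ≤ 14 < 31 = q_4, so the answer is 259/9.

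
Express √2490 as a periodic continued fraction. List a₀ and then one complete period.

[49; 1, 8, 1, 98]

a₀ = ⌊√2490⌋ = 49.
With m₀=0, d₀=1 and mₖ₊₁ = dₖaₖ − mₖ, dₖ₊₁ = (n − mₖ₊₁²)/dₖ, aₖ₊₁ = ⌊(a₀+mₖ₊₁)/dₖ₊₁⌋:
  k=1: m=49, d=89, a=1
  k=2: m=40, d=10, a=8
  k=3: m=40, d=89, a=1
  k=4: m=49, d=1, a=98
d=1 and a=2a₀=98 at k=4, so the next step gives (m, d) = (49, 89) again — its k=1 value — and the period has length 4.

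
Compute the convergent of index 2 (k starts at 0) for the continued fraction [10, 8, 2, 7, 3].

172/17

Using pₖ = aₖpₖ₋₁ + pₖ₋₂, qₖ = aₖqₖ₋₁ + qₖ₋₂ (with p₋₁=1, p₋₂=0, q₋₁=0, q₋₂=1):
  k=0: a=10, p=10, q=1
  k=1: a=8, p=81, q=8
  k=2: a=2, p=172, q=17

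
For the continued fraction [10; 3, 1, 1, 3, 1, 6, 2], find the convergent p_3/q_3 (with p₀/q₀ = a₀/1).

Using pₖ = aₖpₖ₋₁ + pₖ₋₂, qₖ = aₖqₖ₋₁ + qₖ₋₂ (with p₋₁=1, p₋₂=0, q₋₁=0, q₋₂=1):
  k=0: a=10, p=10, q=1
  k=1: a=3, p=31, q=3
  k=2: a=1, p=41, q=4
  k=3: a=1, p=72, q=7

72/7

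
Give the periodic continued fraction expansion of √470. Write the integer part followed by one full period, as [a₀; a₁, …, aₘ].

[21; 1, 2, 8, 2, 1, 42]

a₀ = ⌊√470⌋ = 21.
With m₀=0, d₀=1 and mₖ₊₁ = dₖaₖ − mₖ, dₖ₊₁ = (n − mₖ₊₁²)/dₖ, aₖ₊₁ = ⌊(a₀+mₖ₊₁)/dₖ₊₁⌋:
  k=1: m=21, d=29, a=1
  k=2: m=8, d=14, a=2
  k=3: m=20, d=5, a=8
  k=4: m=20, d=14, a=2
  k=5: m=8, d=29, a=1
  k=6: m=21, d=1, a=42
d=1 and a=2a₀=42 at k=6, so the next step gives (m, d) = (21, 29) again — its k=1 value — and the period has length 6.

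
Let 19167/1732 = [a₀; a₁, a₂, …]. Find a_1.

19167 = 11·1732 + 115   →  a_0 = 11
1732 = 15·115 + 7   →  a_1 = 15

15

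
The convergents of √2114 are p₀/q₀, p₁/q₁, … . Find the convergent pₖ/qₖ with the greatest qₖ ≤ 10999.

194534/4231

√2114 = [45; 1, 44, 1, 90, …] (period length 4).
Convergents:
  p_0/q_0 = 45/1
  p_1/q_1 = 46/1
  p_2/q_2 = 2069/45
  p_3/q_3 = 2115/46
  p_4/q_4 = 192419/4185
  p_5/q_5 = 194534/4231
  p_6/q_6 = 8751915/190349
q_5 = 4231 ≤ 10999 < 190349 = q_6, so the answer is 194534/4231.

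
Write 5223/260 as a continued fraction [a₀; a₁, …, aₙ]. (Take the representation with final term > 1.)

5223 = 20*260 + 23
260 = 11*23 + 7
23 = 3*7 + 2
7 = 3*2 + 1
2 = 2*1 + 0  (stop)
So 5223/260 = [20; 11, 3, 3, 2].

[20; 11, 3, 3, 2]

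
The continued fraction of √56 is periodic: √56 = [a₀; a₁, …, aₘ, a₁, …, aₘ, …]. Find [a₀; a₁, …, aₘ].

[7; 2, 14]

a₀ = ⌊√56⌋ = 7.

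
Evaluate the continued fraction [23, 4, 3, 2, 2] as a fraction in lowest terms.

Fold from the inside: start with 2/1.
  2 + 1/2 = 5/2
  3 + 2/5 = 17/5
  4 + 5/17 = 73/17
  23 + 17/73 = 1696/73

1696/73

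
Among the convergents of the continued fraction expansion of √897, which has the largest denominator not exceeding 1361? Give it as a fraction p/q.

√897 = [29; 1, 18, 1, 58, …] (period length 4).
Convergents:
  p_0/q_0 = 29/1
  p_1/q_1 = 30/1
  p_2/q_2 = 569/19
  p_3/q_3 = 599/20
  p_4/q_4 = 35311/1179
  p_5/q_5 = 35910/1199
  p_6/q_6 = 681691/22761
q_5 = 1199 ≤ 1361 < 22761 = q_6, so the answer is 35910/1199.

35910/1199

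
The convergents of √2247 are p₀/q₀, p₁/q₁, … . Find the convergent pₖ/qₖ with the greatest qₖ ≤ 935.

18724/395

√2247 = [47; 2, 2, 15, 2, 2, 94, …] (period length 6).
Convergents:
  p_0/q_0 = 47/1
  p_1/q_1 = 95/2
  p_2/q_2 = 237/5
  p_3/q_3 = 3650/77
  p_4/q_4 = 7537/159
  p_5/q_5 = 18724/395
  p_6/q_6 = 1767593/37289
q_5 = 395 ≤ 935 < 37289 = q_6, so the answer is 18724/395.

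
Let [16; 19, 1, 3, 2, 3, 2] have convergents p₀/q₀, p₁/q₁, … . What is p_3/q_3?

Using pₖ = aₖpₖ₋₁ + pₖ₋₂, qₖ = aₖqₖ₋₁ + qₖ₋₂ (with p₋₁=1, p₋₂=0, q₋₁=0, q₋₂=1):
  k=0: a=16, p=16, q=1
  k=1: a=19, p=305, q=19
  k=2: a=1, p=321, q=20
  k=3: a=3, p=1268, q=79

1268/79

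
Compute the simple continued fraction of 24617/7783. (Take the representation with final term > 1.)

[3; 6, 7, 4, 14, 3]

24617 = 3·7783 + 1268
7783 = 6·1268 + 175
1268 = 7·175 + 43
175 = 4·43 + 3
43 = 14·3 + 1
3 = 3·1 + 0  (stop)
So 24617/7783 = [3; 6, 7, 4, 14, 3].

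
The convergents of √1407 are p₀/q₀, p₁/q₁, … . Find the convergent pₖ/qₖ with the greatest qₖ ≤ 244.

3751/100

√1407 = [37; 1, 1, 24, 1, 1, 74, …] (period length 6).
Convergents:
  p_0/q_0 = 37/1
  p_1/q_1 = 38/1
  p_2/q_2 = 75/2
  p_3/q_3 = 1838/49
  p_4/q_4 = 1913/51
  p_5/q_5 = 3751/100
  p_6/q_6 = 279487/7451
q_5 = 100 ≤ 244 < 7451 = q_6, so the answer is 3751/100.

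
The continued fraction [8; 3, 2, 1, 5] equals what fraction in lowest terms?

473/57

Fold from the inside: start with 5/1.
  1 + 1/5 = 6/5
  2 + 5/6 = 17/6
  3 + 6/17 = 57/17
  8 + 17/57 = 473/57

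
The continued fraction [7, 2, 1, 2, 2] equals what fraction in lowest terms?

Fold from the inside: start with 2/1.
  2 + 1/2 = 5/2
  1 + 2/5 = 7/5
  2 + 5/7 = 19/7
  7 + 7/19 = 140/19

140/19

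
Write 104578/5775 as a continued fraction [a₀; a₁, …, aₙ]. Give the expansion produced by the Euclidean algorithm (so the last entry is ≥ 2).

104578 = 18·5775 + 628
5775 = 9·628 + 123
628 = 5·123 + 13
123 = 9·13 + 6
13 = 2·6 + 1
6 = 6·1 + 0  (stop)
So 104578/5775 = [18; 9, 5, 9, 2, 6].

[18; 9, 5, 9, 2, 6]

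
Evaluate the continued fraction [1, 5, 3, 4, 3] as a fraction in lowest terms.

265/223

Using pₖ = aₖpₖ₋₁ + pₖ₋₂ and qₖ = aₖqₖ₋₁ + qₖ₋₂:
  k=0: a=1, p=1, q=1
  k=1: a=5, p=6, q=5
  k=2: a=3, p=19, q=16
  k=3: a=4, p=82, q=69
  k=4: a=3, p=265, q=223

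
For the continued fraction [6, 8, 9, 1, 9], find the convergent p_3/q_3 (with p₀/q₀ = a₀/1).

496/81

Using pₖ = aₖpₖ₋₁ + pₖ₋₂, qₖ = aₖqₖ₋₁ + qₖ₋₂ (with p₋₁=1, p₋₂=0, q₋₁=0, q₋₂=1):
  k=0: a=6, p=6, q=1
  k=1: a=8, p=49, q=8
  k=2: a=9, p=447, q=73
  k=3: a=1, p=496, q=81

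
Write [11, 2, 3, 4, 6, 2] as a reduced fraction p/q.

4619/404

Fold from the inside: start with 2/1.
  6 + 1/2 = 13/2
  4 + 2/13 = 54/13
  3 + 13/54 = 175/54
  2 + 54/175 = 404/175
  11 + 175/404 = 4619/404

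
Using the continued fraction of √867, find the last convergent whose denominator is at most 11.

√867 = [29; 2, 4, 29, 4, 2, 58, …] (period length 6).
Convergents:
  p_0/q_0 = 29/1
  p_1/q_1 = 59/2
  p_2/q_2 = 265/9
  p_3/q_3 = 7744/263
q_2 = 9 ≤ 11 < 263 = q_3, so the answer is 265/9.

265/9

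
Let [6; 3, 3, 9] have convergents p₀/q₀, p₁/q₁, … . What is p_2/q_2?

Using pₖ = aₖpₖ₋₁ + pₖ₋₂, qₖ = aₖqₖ₋₁ + qₖ₋₂ (with p₋₁=1, p₋₂=0, q₋₁=0, q₋₂=1):
  k=0: a=6, p=6, q=1
  k=1: a=3, p=19, q=3
  k=2: a=3, p=63, q=10

63/10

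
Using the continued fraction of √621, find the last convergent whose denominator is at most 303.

7152/287

√621 = [24; 1, 11, 2, 11, 1, 48, …] (period length 6).
Convergents:
  p_0/q_0 = 24/1
  p_1/q_1 = 25/1
  p_2/q_2 = 299/12
  p_3/q_3 = 623/25
  p_4/q_4 = 7152/287
  p_5/q_5 = 7775/312
q_4 = 287 ≤ 303 < 312 = q_5, so the answer is 7152/287.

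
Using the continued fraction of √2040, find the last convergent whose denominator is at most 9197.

146881/3252

√2040 = [45; 6, 90, …] (period length 2).
Convergents:
  p_0/q_0 = 45/1
  p_1/q_1 = 271/6
  p_2/q_2 = 24435/541
  p_3/q_3 = 146881/3252
  p_4/q_4 = 13243725/293221
q_3 = 3252 ≤ 9197 < 293221 = q_4, so the answer is 146881/3252.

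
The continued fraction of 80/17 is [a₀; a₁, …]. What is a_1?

1

80 = 4·17 + 12   →  a_0 = 4
17 = 1·12 + 5   →  a_1 = 1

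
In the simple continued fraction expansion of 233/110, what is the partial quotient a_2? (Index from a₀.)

233 = 2·110 + 13   →  a_0 = 2
110 = 8·13 + 6   →  a_1 = 8
13 = 2·6 + 1   →  a_2 = 2

2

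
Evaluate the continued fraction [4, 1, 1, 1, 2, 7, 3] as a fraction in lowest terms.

Fold from the inside: start with 3/1.
  7 + 1/3 = 22/3
  2 + 3/22 = 47/22
  1 + 22/47 = 69/47
  1 + 47/69 = 116/69
  1 + 69/116 = 185/116
  4 + 116/185 = 856/185

856/185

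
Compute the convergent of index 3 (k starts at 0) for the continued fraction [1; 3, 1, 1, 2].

Using pₖ = aₖpₖ₋₁ + pₖ₋₂, qₖ = aₖqₖ₋₁ + qₖ₋₂ (with p₋₁=1, p₋₂=0, q₋₁=0, q₋₂=1):
  k=0: a=1, p=1, q=1
  k=1: a=3, p=4, q=3
  k=2: a=1, p=5, q=4
  k=3: a=1, p=9, q=7

9/7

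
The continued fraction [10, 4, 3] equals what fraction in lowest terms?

133/13

Using pₖ = aₖpₖ₋₁ + pₖ₋₂ and qₖ = aₖqₖ₋₁ + qₖ₋₂:
  k=0: a=10, p=10, q=1
  k=1: a=4, p=41, q=4
  k=2: a=3, p=133, q=13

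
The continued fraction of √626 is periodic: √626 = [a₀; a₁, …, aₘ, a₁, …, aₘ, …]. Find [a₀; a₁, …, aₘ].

a₀ = ⌊√626⌋ = 25.
With m₀=0, d₀=1 and mₖ₊₁ = dₖaₖ − mₖ, dₖ₊₁ = (n − mₖ₊₁²)/dₖ, aₖ₊₁ = ⌊(a₀+mₖ₊₁)/dₖ₊₁⌋:
  k=1: m=25, d=1, a=50
d=1 and a=2a₀=50 at k=1, so the next step gives (m, d) = (25, 1) again — its k=1 value — and the period has length 1.

[25; 50]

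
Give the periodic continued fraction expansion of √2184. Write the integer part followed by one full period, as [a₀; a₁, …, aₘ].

a₀ = ⌊√2184⌋ = 46.
With m₀=0, d₀=1 and mₖ₊₁ = dₖaₖ − mₖ, dₖ₊₁ = (n − mₖ₊₁²)/dₖ, aₖ₊₁ = ⌊(a₀+mₖ₊₁)/dₖ₊₁⌋:
  k=1: m=46, d=68, a=1
  k=2: m=22, d=25, a=2
  k=3: m=28, d=56, a=1
  k=4: m=28, d=25, a=2
  k=5: m=22, d=68, a=1
  k=6: m=46, d=1, a=92
d=1 and a=2a₀=92 at k=6, so the next step gives (m, d) = (46, 68) again — its k=1 value — and the period has length 6.

[46; 1, 2, 1, 2, 1, 92]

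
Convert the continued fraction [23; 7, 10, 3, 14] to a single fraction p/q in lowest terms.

72917/3151

Using pₖ = aₖpₖ₋₁ + pₖ₋₂ and qₖ = aₖqₖ₋₁ + qₖ₋₂:
  k=0: a=23, p=23, q=1
  k=1: a=7, p=162, q=7
  k=2: a=10, p=1643, q=71
  k=3: a=3, p=5091, q=220
  k=4: a=14, p=72917, q=3151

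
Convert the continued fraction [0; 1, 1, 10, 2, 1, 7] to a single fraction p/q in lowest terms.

261/499

Using pₖ = aₖpₖ₋₁ + pₖ₋₂ and qₖ = aₖqₖ₋₁ + qₖ₋₂:
  k=0: a=0, p=0, q=1
  k=1: a=1, p=1, q=1
  k=2: a=1, p=1, q=2
  k=3: a=10, p=11, q=21
  k=4: a=2, p=23, q=44
  k=5: a=1, p=34, q=65
  k=6: a=7, p=261, q=499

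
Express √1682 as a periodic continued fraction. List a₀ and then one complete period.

[41; 82]

a₀ = ⌊√1682⌋ = 41.
With m₀=0, d₀=1 and mₖ₊₁ = dₖaₖ − mₖ, dₖ₊₁ = (n − mₖ₊₁²)/dₖ, aₖ₊₁ = ⌊(a₀+mₖ₊₁)/dₖ₊₁⌋:
  k=1: m=41, d=1, a=82
d=1 and a=2a₀=82 at k=1, so the next step gives (m, d) = (41, 1) again — its k=1 value — and the period has length 1.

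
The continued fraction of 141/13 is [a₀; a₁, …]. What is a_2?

141 = 10·13 + 11   →  a_0 = 10
13 = 1·11 + 2   →  a_1 = 1
11 = 5·2 + 1   →  a_2 = 5

5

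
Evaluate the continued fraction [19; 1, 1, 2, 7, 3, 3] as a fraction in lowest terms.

7544/385

Using pₖ = aₖpₖ₋₁ + pₖ₋₂ and qₖ = aₖqₖ₋₁ + qₖ₋₂:
  k=0: a=19, p=19, q=1
  k=1: a=1, p=20, q=1
  k=2: a=1, p=39, q=2
  k=3: a=2, p=98, q=5
  k=4: a=7, p=725, q=37
  k=5: a=3, p=2273, q=116
  k=6: a=3, p=7544, q=385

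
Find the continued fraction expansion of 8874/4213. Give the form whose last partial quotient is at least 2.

8874 = 2·4213 + 448
4213 = 9·448 + 181
448 = 2·181 + 86
181 = 2·86 + 9
86 = 9·9 + 5
9 = 1·5 + 4
5 = 1·4 + 1
4 = 4·1 + 0  (stop)
So 8874/4213 = [2; 9, 2, 2, 9, 1, 1, 4].

[2; 9, 2, 2, 9, 1, 1, 4]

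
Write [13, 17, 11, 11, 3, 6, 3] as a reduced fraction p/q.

1680265/128672

Using pₖ = aₖpₖ₋₁ + pₖ₋₂ and qₖ = aₖqₖ₋₁ + qₖ₋₂:
  k=0: a=13, p=13, q=1
  k=1: a=17, p=222, q=17
  k=2: a=11, p=2455, q=188
  k=3: a=11, p=27227, q=2085
  k=4: a=3, p=84136, q=6443
  k=5: a=6, p=532043, q=40743
  k=6: a=3, p=1680265, q=128672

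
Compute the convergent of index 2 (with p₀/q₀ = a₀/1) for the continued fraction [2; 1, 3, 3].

11/4

Using pₖ = aₖpₖ₋₁ + pₖ₋₂, qₖ = aₖqₖ₋₁ + qₖ₋₂ (with p₋₁=1, p₋₂=0, q₋₁=0, q₋₂=1):
  k=0: a=2, p=2, q=1
  k=1: a=1, p=3, q=1
  k=2: a=3, p=11, q=4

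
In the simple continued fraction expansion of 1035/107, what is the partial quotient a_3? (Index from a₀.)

1035 = 9·107 + 72   →  a_0 = 9
107 = 1·72 + 35   →  a_1 = 1
72 = 2·35 + 2   →  a_2 = 2
35 = 17·2 + 1   →  a_3 = 17

17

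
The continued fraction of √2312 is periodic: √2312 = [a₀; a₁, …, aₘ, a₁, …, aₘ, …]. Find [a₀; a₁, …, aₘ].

[48; 12, 96]

a₀ = ⌊√2312⌋ = 48.
With m₀=0, d₀=1 and mₖ₊₁ = dₖaₖ − mₖ, dₖ₊₁ = (n − mₖ₊₁²)/dₖ, aₖ₊₁ = ⌊(a₀+mₖ₊₁)/dₖ₊₁⌋:
  k=1: m=48, d=8, a=12
  k=2: m=48, d=1, a=96
d=1 and a=2a₀=96 at k=2, so the next step gives (m, d) = (48, 8) again — its k=1 value — and the period has length 2.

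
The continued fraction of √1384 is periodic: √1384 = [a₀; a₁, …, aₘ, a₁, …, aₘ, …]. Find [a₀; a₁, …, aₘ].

[37; 4, 1, 17, 1, 4, 74]

a₀ = ⌊√1384⌋ = 37.
With m₀=0, d₀=1 and mₖ₊₁ = dₖaₖ − mₖ, dₖ₊₁ = (n − mₖ₊₁²)/dₖ, aₖ₊₁ = ⌊(a₀+mₖ₊₁)/dₖ₊₁⌋:
  k=1: m=37, d=15, a=4
  k=2: m=23, d=57, a=1
  k=3: m=34, d=4, a=17
  k=4: m=34, d=57, a=1
  k=5: m=23, d=15, a=4
  k=6: m=37, d=1, a=74
d=1 and a=2a₀=74 at k=6, so the next step gives (m, d) = (37, 15) again — its k=1 value — and the period has length 6.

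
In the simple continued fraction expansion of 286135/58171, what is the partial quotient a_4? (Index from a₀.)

286135 = 4·58171 + 53451   →  a_0 = 4
58171 = 1·53451 + 4720   →  a_1 = 1
53451 = 11·4720 + 1531   →  a_2 = 11
4720 = 3·1531 + 127   →  a_3 = 3
1531 = 12·127 + 7   →  a_4 = 12

12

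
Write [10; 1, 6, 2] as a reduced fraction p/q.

Fold from the inside: start with 2/1.
  6 + 1/2 = 13/2
  1 + 2/13 = 15/13
  10 + 13/15 = 163/15

163/15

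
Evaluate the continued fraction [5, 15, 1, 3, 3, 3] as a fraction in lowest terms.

3433/678

Using pₖ = aₖpₖ₋₁ + pₖ₋₂ and qₖ = aₖqₖ₋₁ + qₖ₋₂:
  k=0: a=5, p=5, q=1
  k=1: a=15, p=76, q=15
  k=2: a=1, p=81, q=16
  k=3: a=3, p=319, q=63
  k=4: a=3, p=1038, q=205
  k=5: a=3, p=3433, q=678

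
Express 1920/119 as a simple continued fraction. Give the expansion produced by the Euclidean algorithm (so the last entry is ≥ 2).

1920 = 16×119 + 16
119 = 7×16 + 7
16 = 2×7 + 2
7 = 3×2 + 1
2 = 2×1 + 0  (stop)
So 1920/119 = [16; 7, 2, 3, 2].

[16; 7, 2, 3, 2]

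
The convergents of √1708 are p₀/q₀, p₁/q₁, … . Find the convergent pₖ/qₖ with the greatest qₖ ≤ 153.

√1708 = [41; 3, 20, 3, 82, …] (period length 4).
Convergents:
  p_0/q_0 = 41/1
  p_1/q_1 = 124/3
  p_2/q_2 = 2521/61
  p_3/q_3 = 7687/186
q_2 = 61 ≤ 153 < 186 = q_3, so the answer is 2521/61.

2521/61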